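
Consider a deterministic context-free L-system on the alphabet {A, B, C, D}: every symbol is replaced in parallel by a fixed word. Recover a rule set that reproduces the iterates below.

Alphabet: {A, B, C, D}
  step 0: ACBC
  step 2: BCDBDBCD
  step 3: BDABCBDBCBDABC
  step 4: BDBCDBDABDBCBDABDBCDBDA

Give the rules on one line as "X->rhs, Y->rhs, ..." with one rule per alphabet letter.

  step 3 ⇒ step 4: BDABCBDBCBDABC ⇒ BD·BC·D·BD·A·BD·BC·BD·A·BD·BC·D·BD·A
    A ↦ D
    B ↦ BD
    C ↦ A
    D ↦ BC

A->D, B->BD, C->A, D->BC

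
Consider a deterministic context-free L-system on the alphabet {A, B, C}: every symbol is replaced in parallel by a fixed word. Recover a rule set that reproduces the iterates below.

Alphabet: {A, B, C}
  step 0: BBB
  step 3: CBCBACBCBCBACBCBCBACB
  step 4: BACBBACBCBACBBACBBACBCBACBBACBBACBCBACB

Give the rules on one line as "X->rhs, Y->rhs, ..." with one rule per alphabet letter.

  step 3 ⇒ step 4: CBCBACBCBCBACBCBCBACB ⇒ BA·CB·BA·CB·C·BA·CB·BA·CB·BA·CB·C·BA·CB·BA·CB·BA·CB·C·BA·CB
    A ↦ C
    B ↦ CB
    C ↦ BA

A->C, B->CB, C->BA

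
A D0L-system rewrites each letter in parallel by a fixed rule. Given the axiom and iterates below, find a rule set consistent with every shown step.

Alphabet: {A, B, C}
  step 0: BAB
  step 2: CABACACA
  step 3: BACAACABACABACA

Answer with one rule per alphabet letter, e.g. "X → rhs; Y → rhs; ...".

  step 2 ⇒ step 3: CABACACA ⇒ BA·CA·A·CA·BA·CA·BA·CA
    A ↦ CA
    B ↦ A
    C ↦ BA

A->CA, B->A, C->BA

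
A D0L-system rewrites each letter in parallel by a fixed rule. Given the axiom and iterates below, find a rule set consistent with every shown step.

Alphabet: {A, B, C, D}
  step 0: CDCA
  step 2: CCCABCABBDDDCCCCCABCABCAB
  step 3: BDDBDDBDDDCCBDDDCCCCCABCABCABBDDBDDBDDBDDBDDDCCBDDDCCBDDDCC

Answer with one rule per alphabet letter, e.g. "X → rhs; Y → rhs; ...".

A->D, B->CC, C->BDD, D->CAB

  step 2 ⇒ step 3: CCCABCABBDDDCCCCCABCABCAB ⇒ BDD·BDD·BDD·D·CC·BDD·D·CC·CC·CAB·CAB·CAB·BDD·BDD·BDD·BDD·BDD·D·CC·BDD·D·CC·BDD·D·CC
    A ↦ D
    B ↦ CC
    C ↦ BDD
    D ↦ CAB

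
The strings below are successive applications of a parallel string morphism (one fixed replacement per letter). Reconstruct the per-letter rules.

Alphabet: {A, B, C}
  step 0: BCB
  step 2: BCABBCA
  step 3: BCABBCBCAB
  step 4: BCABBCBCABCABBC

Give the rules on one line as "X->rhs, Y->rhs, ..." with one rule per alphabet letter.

A->B, B->BC, C->A

  step 3 ⇒ step 4: BCABBCBCAB ⇒ BC·A·B·BC·BC·A·BC·A·B·BC
    A ↦ B
    B ↦ BC
    C ↦ A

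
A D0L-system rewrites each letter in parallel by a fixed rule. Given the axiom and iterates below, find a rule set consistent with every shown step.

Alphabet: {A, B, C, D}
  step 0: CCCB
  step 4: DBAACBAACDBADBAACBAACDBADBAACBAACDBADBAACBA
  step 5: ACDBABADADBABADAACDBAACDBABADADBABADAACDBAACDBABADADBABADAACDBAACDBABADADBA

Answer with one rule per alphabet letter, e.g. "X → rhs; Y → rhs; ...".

A->BA, B->D, C->DA, D->AC

  step 4 ⇒ step 5: DBAACBAACDBADBAACBAACDBADBAACBAACDBADBAACBA ⇒ AC·D·BA·BA·DA·D·BA·BA·DA·AC·D·BA·AC·D·BA·BA·DA·D·BA·BA·DA·AC·D·BA·AC·D·BA·BA·DA·D·BA·BA·DA·AC·D·BA·AC·D·BA·BA·DA·D·BA
    A ↦ BA
    B ↦ D
    C ↦ DA
    D ↦ AC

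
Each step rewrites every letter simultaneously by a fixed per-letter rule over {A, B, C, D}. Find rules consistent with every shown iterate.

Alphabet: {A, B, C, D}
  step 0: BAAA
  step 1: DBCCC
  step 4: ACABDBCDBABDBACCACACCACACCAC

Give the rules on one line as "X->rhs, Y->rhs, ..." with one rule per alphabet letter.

A->C, B->DB, C->AC, D->AB

  step 0 ⇒ step 1: BAAA ⇒ DB·C·C·C
    A ↦ C
    B ↦ DB
    C ↦ AC  (constrained at step 1)
    D ↦ AB  (constrained at step 1)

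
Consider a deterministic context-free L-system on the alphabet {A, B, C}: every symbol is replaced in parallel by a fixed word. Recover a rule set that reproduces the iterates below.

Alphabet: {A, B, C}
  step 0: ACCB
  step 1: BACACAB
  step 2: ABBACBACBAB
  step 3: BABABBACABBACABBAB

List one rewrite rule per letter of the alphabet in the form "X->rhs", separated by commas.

A->B, B->AB, C->AC

  step 2 ⇒ step 3: ABBACBACBAB ⇒ B·AB·AB·B·AC·AB·B·AC·AB·B·AB
    A ↦ B
    B ↦ AB
    C ↦ AC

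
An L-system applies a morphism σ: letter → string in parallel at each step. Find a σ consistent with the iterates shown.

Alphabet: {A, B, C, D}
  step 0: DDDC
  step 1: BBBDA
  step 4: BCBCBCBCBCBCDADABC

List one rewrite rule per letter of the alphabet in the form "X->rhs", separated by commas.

  step 0 ⇒ step 1: DDDC ⇒ B·B·B·DA
    C ↦ DA
    D ↦ B
    A ↦ C  (constrained at step 1)
    B ↦ CC  (constrained at step 1)

A->C, B->CC, C->DA, D->B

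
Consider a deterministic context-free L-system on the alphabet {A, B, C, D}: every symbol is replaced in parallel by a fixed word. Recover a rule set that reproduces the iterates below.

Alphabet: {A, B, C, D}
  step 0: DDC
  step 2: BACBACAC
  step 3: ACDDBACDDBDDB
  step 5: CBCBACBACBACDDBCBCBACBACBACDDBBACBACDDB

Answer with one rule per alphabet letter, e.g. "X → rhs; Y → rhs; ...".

A->DD, B->AC, C->B, D->CB

  step 2 ⇒ step 3: BACBACAC ⇒ AC·DD·B·AC·DD·B·DD·B
    A ↦ DD
    B ↦ AC
    C ↦ B
    D ↦ CB  (constrained at step 0)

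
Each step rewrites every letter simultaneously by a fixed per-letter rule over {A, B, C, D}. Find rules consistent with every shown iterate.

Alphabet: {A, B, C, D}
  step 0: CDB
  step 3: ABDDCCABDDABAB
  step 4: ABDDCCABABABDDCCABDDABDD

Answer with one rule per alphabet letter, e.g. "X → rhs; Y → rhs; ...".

A->AB, B->DD, C->AB, D->C

  step 3 ⇒ step 4: ABDDCCABDDABAB ⇒ AB·DD·C·C·AB·AB·AB·DD·C·C·AB·DD·AB·DD
    A ↦ AB
    B ↦ DD
    C ↦ AB
    D ↦ C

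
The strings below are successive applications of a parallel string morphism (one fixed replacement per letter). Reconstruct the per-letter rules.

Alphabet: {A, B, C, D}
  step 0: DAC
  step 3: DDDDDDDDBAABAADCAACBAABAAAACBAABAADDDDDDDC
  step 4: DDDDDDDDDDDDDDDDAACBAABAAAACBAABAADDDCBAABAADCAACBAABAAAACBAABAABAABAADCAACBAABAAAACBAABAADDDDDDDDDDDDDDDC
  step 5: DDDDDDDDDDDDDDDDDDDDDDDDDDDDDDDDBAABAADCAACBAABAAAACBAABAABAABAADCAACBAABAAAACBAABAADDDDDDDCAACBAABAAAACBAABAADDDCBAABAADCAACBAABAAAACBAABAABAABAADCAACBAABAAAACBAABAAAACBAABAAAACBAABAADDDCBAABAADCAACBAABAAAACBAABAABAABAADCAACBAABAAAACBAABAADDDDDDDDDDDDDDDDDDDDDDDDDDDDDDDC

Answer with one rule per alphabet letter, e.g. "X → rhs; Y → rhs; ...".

  step 4 ⇒ step 5: DDDDDDDDDDDDDDDDAACBAABAAAACBAABAADDDCBAABAADCAACBAABAAAACBAABAABAABAADCAACBAABAAAACBAABAADDDDDDDDDDDDDDDC ⇒ DD·DD·DD·DD·DD·DD·DD·DD·DD·DD·DD·DD·DD·DD·DD·DD·BAA·BAA·DC·AAC·BAA·BAA·AAC·BAA·BAA·BAA·BAA·DC·AAC·BAA·BAA·AAC·BAA·BAA·DD·DD·DD·DC·AAC·BAA·BAA·AAC·BAA·BAA·DD·DC·BAA·BAA·DC·AAC·BAA·BAA·AAC·BAA·BAA·BAA·BAA·DC·AAC·BAA·BAA·AAC·BAA·BAA·AAC·BAA·BAA·AAC·BAA·BAA·DD·DC·BAA·BAA·DC·AAC·BAA·BAA·AAC·BAA·BAA·BAA·BAA·DC·AAC·BAA·BAA·AAC·BAA·BAA·DD·DD·DD·DD·DD·DD·DD·DD·DD·DD·DD·DD·DD·DD·DD·DC
    A ↦ BAA
    B ↦ AAC
    C ↦ DC
    D ↦ DD

A->BAA, B->AAC, C->DC, D->DD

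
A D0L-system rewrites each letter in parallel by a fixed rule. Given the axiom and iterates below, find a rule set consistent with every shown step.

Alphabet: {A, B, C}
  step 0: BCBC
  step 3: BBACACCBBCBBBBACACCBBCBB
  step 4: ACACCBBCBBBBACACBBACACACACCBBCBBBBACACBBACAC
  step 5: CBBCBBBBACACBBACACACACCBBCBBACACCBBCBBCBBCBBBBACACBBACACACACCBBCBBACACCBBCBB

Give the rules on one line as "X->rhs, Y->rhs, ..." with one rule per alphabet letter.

  step 4 ⇒ step 5: ACACCBBCBBBBACACBBACACACACCBBCBBBBACACBBACAC ⇒ C·BB·C·BB·BB·AC·AC·BB·AC·AC·AC·AC·C·BB·C·BB·AC·AC·C·BB·C·BB·C·BB·C·BB·BB·AC·AC·BB·AC·AC·AC·AC·C·BB·C·BB·AC·AC·C·BB·C·BB
    A ↦ C
    B ↦ AC
    C ↦ BB

A->C, B->AC, C->BB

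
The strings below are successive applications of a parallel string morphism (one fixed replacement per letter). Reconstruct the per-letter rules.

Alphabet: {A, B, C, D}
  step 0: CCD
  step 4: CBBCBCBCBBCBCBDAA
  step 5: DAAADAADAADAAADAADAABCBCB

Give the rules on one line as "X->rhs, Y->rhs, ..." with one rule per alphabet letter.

A->CB, B->A, C->DA, D->B

  step 4 ⇒ step 5: CBBCBCBCBBCBCBDAA ⇒ DA·A·A·DA·A·DA·A·DA·A·A·DA·A·DA·A·B·CB·CB
    A ↦ CB
    B ↦ A
    C ↦ DA
    D ↦ B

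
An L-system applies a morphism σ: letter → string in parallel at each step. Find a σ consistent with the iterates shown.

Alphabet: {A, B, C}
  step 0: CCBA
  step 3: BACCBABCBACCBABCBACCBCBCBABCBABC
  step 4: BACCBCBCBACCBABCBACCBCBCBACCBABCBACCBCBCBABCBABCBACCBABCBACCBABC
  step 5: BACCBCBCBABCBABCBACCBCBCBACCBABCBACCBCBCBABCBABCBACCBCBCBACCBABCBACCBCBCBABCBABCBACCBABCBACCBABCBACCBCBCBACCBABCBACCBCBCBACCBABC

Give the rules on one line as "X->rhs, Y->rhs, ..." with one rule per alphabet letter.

A->CC, B->BA, C->BC

  step 4 ⇒ step 5: BACCBCBCBACCBABCBACCBCBCBACCBABCBACCBCBCBABCBABCBACCBABCBACCBABC ⇒ BA·CC·BC·BC·BA·BC·BA·BC·BA·CC·BC·BC·BA·CC·BA·BC·BA·CC·BC·BC·BA·BC·BA·BC·BA·CC·BC·BC·BA·CC·BA·BC·BA·CC·BC·BC·BA·BC·BA·BC·BA·CC·BA·BC·BA·CC·BA·BC·BA·CC·BC·BC·BA·CC·BA·BC·BA·CC·BC·BC·BA·CC·BA·BC
    A ↦ CC
    B ↦ BA
    C ↦ BC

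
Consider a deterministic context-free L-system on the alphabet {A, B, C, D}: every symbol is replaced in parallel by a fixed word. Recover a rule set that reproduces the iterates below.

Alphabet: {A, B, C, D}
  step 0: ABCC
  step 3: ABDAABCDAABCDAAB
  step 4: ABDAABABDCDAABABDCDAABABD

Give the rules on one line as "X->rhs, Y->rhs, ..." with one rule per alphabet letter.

  step 3 ⇒ step 4: ABDAABCDAABCDAAB ⇒ AB·D·A·AB·AB·D·CD·A·AB·AB·D·CD·A·AB·AB·D
    A ↦ AB
    B ↦ D
    C ↦ CD
    D ↦ A

A->AB, B->D, C->CD, D->A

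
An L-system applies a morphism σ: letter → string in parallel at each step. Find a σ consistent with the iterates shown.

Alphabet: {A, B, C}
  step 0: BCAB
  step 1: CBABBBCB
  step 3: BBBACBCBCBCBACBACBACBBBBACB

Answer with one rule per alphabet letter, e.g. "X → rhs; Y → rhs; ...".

A->BBB, B->CB, C->A

  step 0 ⇒ step 1: BCAB ⇒ CB·A·BBB·CB
    A ↦ BBB
    B ↦ CB
    C ↦ A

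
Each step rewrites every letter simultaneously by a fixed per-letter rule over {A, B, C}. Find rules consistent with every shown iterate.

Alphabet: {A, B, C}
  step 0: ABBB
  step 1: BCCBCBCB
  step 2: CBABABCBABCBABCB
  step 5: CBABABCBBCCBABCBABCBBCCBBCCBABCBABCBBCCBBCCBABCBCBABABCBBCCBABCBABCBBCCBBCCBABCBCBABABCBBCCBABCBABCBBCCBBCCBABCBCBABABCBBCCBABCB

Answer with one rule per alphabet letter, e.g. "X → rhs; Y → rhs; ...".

  step 1 ⇒ step 2: BCCBCBCB ⇒ CB·AB·AB·CB·AB·CB·AB·CB
    B ↦ CB
    C ↦ AB
  step 0 ⇒ step 1: ABBB ⇒ BC·CB·CB·CB
    A ↦ BC

A->BC, B->CB, C->AB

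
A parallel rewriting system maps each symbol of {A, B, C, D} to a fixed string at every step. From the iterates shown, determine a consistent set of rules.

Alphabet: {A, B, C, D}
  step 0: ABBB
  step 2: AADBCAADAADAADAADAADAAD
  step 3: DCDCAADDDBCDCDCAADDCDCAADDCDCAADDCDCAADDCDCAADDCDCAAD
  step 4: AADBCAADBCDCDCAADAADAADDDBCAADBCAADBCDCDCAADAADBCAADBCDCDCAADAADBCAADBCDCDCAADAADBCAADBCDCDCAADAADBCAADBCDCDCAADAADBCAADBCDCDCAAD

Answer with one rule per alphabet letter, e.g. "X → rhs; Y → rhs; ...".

  step 3 ⇒ step 4: DCDCAADDDBCDCDCAADDCDCAADDCDCAADDCDCAADDCDCAADDCDCAAD ⇒ AAD·BC·AAD·BC·DC·DC·AAD·AAD·AAD·DD·BC·AAD·BC·AAD·BC·DC·DC·AAD·AAD·BC·AAD·BC·DC·DC·AAD·AAD·BC·AAD·BC·DC·DC·AAD·AAD·BC·AAD·BC·DC·DC·AAD·AAD·BC·AAD·BC·DC·DC·AAD·AAD·BC·AAD·BC·DC·DC·AAD
    A ↦ DC
    B ↦ DD
    C ↦ BC
    D ↦ AAD

A->DC, B->DD, C->BC, D->AAD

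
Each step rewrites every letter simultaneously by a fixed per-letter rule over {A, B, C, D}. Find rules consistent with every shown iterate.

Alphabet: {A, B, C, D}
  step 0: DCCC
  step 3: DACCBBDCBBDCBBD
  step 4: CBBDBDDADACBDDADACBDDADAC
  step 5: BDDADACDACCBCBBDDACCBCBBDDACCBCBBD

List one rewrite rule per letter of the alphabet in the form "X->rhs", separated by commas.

A->B, B->DA, C->BD, D->C

  step 4 ⇒ step 5: CBBDBDDADACBDDADACBDDADAC ⇒ BD·DA·DA·C·DA·C·C·B·C·B·BD·DA·C·C·B·C·B·BD·DA·C·C·B·C·B·BD
    A ↦ B
    B ↦ DA
    C ↦ BD
    D ↦ C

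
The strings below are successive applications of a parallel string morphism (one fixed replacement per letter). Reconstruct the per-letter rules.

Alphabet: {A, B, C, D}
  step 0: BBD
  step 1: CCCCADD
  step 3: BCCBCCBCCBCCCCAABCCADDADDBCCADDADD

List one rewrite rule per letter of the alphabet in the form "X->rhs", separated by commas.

A->BCC, B->CC, C->A, D->ADD

  step 0 ⇒ step 1: BBD ⇒ CC·CC·ADD
    B ↦ CC
    D ↦ ADD
    A ↦ BCC  (constrained at step 1)
    C ↦ A  (constrained at step 1)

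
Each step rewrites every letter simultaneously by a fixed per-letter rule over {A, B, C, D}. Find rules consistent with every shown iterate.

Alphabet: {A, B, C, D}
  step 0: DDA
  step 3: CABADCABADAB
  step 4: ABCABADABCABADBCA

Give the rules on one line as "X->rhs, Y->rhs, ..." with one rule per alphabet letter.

  step 3 ⇒ step 4: CABADCABADAB ⇒ A·B·CA·B·AD·A·B·CA·B·AD·B·CA
    A ↦ B
    B ↦ CA
    C ↦ A
    D ↦ AD

A->B, B->CA, C->A, D->AD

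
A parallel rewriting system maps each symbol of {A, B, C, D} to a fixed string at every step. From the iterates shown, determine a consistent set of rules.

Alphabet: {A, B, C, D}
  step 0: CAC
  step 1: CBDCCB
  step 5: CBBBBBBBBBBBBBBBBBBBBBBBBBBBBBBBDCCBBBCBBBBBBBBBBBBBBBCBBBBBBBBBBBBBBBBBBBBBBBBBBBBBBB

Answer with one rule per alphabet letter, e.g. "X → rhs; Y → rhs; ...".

A->DC, B->BB, C->CB, D->A

  step 0 ⇒ step 1: CAC ⇒ CB·DC·CB
    A ↦ DC
    C ↦ CB
    B ↦ BB  (constrained at step 1)
    D ↦ A  (constrained at step 1)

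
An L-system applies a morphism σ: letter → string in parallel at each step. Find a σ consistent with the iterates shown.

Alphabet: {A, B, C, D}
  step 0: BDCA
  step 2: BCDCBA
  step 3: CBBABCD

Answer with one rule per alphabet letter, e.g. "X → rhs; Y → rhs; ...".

  step 2 ⇒ step 3: BCDCBA ⇒ C·B·BA·B·C·D
    A ↦ D
    B ↦ C
    C ↦ B
    D ↦ BA

A->D, B->C, C->B, D->BA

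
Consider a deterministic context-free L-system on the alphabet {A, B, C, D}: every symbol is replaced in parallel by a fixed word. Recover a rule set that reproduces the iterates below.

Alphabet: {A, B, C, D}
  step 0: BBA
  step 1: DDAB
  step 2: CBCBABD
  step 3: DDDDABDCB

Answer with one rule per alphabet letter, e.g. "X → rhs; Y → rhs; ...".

  step 2 ⇒ step 3: CBCBABD ⇒ D·D·D·D·AB·D·CB
    A ↦ AB
    B ↦ D
    C ↦ D
    D ↦ CB

A->AB, B->D, C->D, D->CB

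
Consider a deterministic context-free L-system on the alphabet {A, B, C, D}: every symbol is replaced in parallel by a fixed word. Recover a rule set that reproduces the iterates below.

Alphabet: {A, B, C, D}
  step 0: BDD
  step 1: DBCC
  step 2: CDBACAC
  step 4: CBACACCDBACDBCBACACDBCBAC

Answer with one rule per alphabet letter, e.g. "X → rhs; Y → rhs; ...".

  step 1 ⇒ step 2: DBCC ⇒ C·DB·AC·AC
    B ↦ DB
    C ↦ AC
    D ↦ C
    A ↦ CB  (constrained at step 2)

A->CB, B->DB, C->AC, D->C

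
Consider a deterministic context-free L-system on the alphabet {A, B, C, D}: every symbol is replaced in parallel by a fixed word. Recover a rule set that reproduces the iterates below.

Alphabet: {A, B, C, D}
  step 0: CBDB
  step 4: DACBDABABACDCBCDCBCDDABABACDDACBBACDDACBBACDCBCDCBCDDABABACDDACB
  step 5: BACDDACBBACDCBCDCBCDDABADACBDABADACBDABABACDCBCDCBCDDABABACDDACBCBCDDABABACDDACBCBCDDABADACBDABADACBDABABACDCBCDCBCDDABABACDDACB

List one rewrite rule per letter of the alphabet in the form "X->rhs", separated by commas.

A->CD, B->CB, C->DA, D->BA

  step 4 ⇒ step 5: DACBDABABACDCBCDCBCDDABABACDDACBBACDDACBBACDCBCDCBCDDABABACDDACB ⇒ BA·CD·DA·CB·BA·CD·CB·CD·CB·CD·DA·BA·DA·CB·DA·BA·DA·CB·DA·BA·BA·CD·CB·CD·CB·CD·DA·BA·BA·CD·DA·CB·CB·CD·DA·BA·BA·CD·DA·CB·CB·CD·DA·BA·DA·CB·DA·BA·DA·CB·DA·BA·BA·CD·CB·CD·CB·CD·DA·BA·BA·CD·DA·CB
    A ↦ CD
    B ↦ CB
    C ↦ DA
    D ↦ BA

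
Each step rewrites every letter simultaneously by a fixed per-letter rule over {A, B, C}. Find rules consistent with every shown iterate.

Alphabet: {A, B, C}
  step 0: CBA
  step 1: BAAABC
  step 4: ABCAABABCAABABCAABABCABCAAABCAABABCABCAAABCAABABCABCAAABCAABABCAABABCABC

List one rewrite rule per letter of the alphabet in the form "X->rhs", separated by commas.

  step 0 ⇒ step 1: CBA ⇒ B·AA·ABC
    A ↦ ABC
    B ↦ AA
    C ↦ B

A->ABC, B->AA, C->B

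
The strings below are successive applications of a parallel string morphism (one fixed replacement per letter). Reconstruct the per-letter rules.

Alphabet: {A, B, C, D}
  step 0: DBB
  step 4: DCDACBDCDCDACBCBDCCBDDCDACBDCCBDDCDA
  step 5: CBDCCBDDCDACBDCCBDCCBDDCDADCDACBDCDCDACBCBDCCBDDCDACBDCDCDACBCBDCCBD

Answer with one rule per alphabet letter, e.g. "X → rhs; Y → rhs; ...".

  step 4 ⇒ step 5: DCDACBDCDCDACBCBDCCBDDCDACBDCCBDDCDA ⇒ CB·DC·CB·D·DC·DA·CB·DC·CB·DC·CB·D·DC·DA·DC·DA·CB·DC·DC·DA·CB·CB·DC·CB·D·DC·DA·CB·DC·DC·DA·CB·CB·DC·CB·D
    A ↦ D
    B ↦ DA
    C ↦ DC
    D ↦ CB

A->D, B->DA, C->DC, D->CB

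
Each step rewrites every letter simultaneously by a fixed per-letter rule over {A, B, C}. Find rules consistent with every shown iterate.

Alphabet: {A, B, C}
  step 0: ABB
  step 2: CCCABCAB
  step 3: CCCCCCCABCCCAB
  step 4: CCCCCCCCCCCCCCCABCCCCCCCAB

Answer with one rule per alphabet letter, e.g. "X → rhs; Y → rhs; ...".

  step 3 ⇒ step 4: CCCCCCCABCCCAB ⇒ CC·CC·CC·CC·CC·CC·CC·C·AB·CC·CC·CC·C·AB
    A ↦ C
    B ↦ AB
    C ↦ CC

A->C, B->AB, C->CC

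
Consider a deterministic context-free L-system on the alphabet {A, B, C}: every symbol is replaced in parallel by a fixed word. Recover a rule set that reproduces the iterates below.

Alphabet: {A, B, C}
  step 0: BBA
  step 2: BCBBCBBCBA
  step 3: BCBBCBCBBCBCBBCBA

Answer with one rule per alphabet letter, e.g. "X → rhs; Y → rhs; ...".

A->BA, B->BC, C->B

  step 2 ⇒ step 3: BCBBCBBCBA ⇒ BC·B·BC·BC·B·BC·BC·B·BC·BA
    A ↦ BA
    B ↦ BC
    C ↦ B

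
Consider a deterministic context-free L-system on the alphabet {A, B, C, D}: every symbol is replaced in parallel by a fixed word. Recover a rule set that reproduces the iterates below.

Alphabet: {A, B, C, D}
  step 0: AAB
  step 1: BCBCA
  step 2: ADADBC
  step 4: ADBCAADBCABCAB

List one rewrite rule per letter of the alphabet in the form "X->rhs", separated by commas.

  step 1 ⇒ step 2: BCBCA ⇒ A·D·A·D·BC
    A ↦ BC
    B ↦ A
    C ↦ D
    D ↦ AB  (constrained at step 2)

A->BC, B->A, C->D, D->AB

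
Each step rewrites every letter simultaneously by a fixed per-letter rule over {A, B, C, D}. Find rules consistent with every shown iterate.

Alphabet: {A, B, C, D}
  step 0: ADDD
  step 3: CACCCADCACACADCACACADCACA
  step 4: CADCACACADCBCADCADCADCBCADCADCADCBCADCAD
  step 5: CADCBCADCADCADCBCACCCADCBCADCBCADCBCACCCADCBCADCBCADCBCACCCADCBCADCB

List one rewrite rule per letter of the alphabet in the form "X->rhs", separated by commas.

  step 4 ⇒ step 5: CADCACACADCBCADCADCADCBCADCADCADCBCADCAD ⇒ CA·D·CB·CA·D·CA·D·CA·D·CB·CA·CC·CA·D·CB·CA·D·CB·CA·D·CB·CA·CC·CA·D·CB·CA·D·CB·CA·D·CB·CA·CC·CA·D·CB·CA·D·CB
    A ↦ D
    B ↦ CC
    C ↦ CA
    D ↦ CB

A->D, B->CC, C->CA, D->CB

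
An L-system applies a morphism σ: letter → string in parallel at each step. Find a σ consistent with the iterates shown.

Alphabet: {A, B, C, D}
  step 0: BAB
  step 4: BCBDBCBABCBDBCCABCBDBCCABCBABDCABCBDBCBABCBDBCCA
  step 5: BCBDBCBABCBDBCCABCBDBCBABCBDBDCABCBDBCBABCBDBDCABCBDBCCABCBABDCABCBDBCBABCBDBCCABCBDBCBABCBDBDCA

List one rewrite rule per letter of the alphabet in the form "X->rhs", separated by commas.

A->CA, B->BC, C->BD, D->BA

  step 4 ⇒ step 5: BCBDBCBABCBDBCCABCBDBCCABCBABDCABCBDBCBABCBDBCCA ⇒ BC·BD·BC·BA·BC·BD·BC·CA·BC·BD·BC·BA·BC·BD·BD·CA·BC·BD·BC·BA·BC·BD·BD·CA·BC·BD·BC·CA·BC·BA·BD·CA·BC·BD·BC·BA·BC·BD·BC·CA·BC·BD·BC·BA·BC·BD·BD·CA
    A ↦ CA
    B ↦ BC
    C ↦ BD
    D ↦ BA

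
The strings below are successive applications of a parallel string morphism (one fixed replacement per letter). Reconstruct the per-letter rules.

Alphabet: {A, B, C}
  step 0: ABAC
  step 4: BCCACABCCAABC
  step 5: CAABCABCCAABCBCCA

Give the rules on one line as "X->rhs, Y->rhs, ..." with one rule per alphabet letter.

A->BC, B->C, C->A

  step 4 ⇒ step 5: BCCACABCCAABC ⇒ C·A·A·BC·A·BC·C·A·A·BC·BC·C·A
    A ↦ BC
    B ↦ C
    C ↦ A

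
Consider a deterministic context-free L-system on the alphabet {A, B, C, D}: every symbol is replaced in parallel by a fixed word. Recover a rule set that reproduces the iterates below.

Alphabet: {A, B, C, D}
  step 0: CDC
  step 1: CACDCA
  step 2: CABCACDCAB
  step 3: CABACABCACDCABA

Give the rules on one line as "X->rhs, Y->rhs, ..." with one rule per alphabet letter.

A->B, B->A, C->CA, D->CD

  step 2 ⇒ step 3: CABCACDCAB ⇒ CA·B·A·CA·B·CA·CD·CA·B·A
    A ↦ B
    B ↦ A
    C ↦ CA
    D ↦ CD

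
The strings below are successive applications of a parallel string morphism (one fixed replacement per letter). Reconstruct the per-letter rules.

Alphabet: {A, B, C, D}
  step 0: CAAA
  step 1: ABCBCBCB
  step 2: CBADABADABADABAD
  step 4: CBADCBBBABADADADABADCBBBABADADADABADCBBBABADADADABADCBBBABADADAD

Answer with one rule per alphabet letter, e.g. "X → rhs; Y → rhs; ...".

A->CB, B->AD, C->AB, D->BB

  step 1 ⇒ step 2: ABCBCBCB ⇒ CB·AD·AB·AD·AB·AD·AB·AD
    A ↦ CB
    B ↦ AD
    C ↦ AB
    D ↦ BB  (constrained at step 2)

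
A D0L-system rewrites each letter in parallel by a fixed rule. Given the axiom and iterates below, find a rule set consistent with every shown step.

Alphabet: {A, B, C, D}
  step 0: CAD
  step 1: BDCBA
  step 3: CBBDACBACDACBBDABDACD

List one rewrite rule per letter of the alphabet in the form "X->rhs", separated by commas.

  step 0 ⇒ step 1: CAD ⇒ BD·CB·A
    A ↦ CB
    C ↦ BD
    D ↦ A
    B ↦ ACD  (constrained at step 1)

A->CB, B->ACD, C->BD, D->A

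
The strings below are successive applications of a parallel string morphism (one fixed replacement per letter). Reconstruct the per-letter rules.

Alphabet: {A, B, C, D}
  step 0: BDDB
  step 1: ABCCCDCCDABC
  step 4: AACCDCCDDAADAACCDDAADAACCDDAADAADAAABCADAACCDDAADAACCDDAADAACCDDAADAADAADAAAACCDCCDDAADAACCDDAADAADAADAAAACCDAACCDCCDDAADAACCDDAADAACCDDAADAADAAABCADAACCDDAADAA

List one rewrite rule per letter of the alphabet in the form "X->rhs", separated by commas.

  step 0 ⇒ step 1: BDDB ⇒ ABC·CCD·CCD·ABC
    B ↦ ABC
    D ↦ CCD
    A ↦ DAA  (constrained at step 1)
    C ↦ A  (constrained at step 1)

A->DAA, B->ABC, C->A, D->CCD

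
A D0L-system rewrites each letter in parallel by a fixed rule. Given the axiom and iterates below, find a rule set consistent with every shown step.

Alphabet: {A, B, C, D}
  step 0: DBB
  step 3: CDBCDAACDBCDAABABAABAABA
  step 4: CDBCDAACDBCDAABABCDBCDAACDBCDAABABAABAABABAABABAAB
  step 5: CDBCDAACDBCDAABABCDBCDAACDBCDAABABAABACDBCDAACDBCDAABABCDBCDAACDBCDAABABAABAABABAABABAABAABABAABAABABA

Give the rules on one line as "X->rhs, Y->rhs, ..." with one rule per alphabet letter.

  step 4 ⇒ step 5: CDBCDAACDBCDAABABCDBCDAACDBCDAABABAABAABABAABABAAB ⇒ CDB·CDA·A·CDB·CDA·AB·AB·CDB·CDA·A·CDB·CDA·AB·AB·A·AB·A·CDB·CDA·A·CDB·CDA·AB·AB·CDB·CDA·A·CDB·CDA·AB·AB·A·AB·A·AB·AB·A·AB·AB·A·AB·A·AB·AB·A·AB·A·AB·AB·A
    A ↦ AB
    B ↦ A
    C ↦ CDB
    D ↦ CDA

A->AB, B->A, C->CDB, D->CDA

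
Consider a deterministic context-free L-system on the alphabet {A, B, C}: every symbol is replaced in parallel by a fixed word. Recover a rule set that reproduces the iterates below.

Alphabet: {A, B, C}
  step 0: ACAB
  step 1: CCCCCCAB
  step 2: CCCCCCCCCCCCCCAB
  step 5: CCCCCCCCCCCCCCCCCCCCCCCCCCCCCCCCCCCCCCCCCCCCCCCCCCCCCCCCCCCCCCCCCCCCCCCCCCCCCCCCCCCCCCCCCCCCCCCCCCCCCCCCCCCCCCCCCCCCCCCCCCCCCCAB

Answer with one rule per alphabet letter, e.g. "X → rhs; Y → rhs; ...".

  step 1 ⇒ step 2: CCCCCCAB ⇒ CC·CC·CC·CC·CC·CC·CC·AB
    A ↦ CC
    B ↦ AB
    C ↦ CC

A->CC, B->AB, C->CC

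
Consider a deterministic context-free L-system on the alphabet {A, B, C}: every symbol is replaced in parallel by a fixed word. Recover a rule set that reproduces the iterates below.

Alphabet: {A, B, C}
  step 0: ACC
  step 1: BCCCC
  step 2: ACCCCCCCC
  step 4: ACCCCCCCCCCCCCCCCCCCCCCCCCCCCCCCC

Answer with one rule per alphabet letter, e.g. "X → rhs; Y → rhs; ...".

  step 1 ⇒ step 2: BCCCC ⇒ A·CC·CC·CC·CC
    B ↦ A
    C ↦ CC
  step 0 ⇒ step 1: ACC ⇒ B·CC·CC
    A ↦ B

A->B, B->A, C->CC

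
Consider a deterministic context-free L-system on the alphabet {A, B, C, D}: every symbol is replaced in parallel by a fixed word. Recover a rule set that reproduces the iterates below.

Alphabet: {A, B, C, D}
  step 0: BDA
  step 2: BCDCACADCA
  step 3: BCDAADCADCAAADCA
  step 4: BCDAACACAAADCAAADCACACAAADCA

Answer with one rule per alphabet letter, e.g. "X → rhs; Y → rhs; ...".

  step 3 ⇒ step 4: BCDAADCADCAAADCA ⇒ BC·D·AA·CA·CA·AA·D·CA·AA·D·CA·CA·CA·AA·D·CA
    A ↦ CA
    B ↦ BC
    C ↦ D
    D ↦ AA

A->CA, B->BC, C->D, D->AA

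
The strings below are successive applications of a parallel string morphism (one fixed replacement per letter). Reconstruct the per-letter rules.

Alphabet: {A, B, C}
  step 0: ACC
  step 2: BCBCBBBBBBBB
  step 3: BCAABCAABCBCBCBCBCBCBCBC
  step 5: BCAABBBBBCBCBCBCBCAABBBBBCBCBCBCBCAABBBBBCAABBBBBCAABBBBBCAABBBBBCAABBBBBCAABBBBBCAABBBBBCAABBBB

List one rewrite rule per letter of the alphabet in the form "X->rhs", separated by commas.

  step 2 ⇒ step 3: BCBCBBBBBBBB ⇒ BC·AA·BC·AA·BC·BC·BC·BC·BC·BC·BC·BC
    B ↦ BC
    C ↦ AA
    A ↦ BB  (constrained at step 0)

A->BB, B->BC, C->AA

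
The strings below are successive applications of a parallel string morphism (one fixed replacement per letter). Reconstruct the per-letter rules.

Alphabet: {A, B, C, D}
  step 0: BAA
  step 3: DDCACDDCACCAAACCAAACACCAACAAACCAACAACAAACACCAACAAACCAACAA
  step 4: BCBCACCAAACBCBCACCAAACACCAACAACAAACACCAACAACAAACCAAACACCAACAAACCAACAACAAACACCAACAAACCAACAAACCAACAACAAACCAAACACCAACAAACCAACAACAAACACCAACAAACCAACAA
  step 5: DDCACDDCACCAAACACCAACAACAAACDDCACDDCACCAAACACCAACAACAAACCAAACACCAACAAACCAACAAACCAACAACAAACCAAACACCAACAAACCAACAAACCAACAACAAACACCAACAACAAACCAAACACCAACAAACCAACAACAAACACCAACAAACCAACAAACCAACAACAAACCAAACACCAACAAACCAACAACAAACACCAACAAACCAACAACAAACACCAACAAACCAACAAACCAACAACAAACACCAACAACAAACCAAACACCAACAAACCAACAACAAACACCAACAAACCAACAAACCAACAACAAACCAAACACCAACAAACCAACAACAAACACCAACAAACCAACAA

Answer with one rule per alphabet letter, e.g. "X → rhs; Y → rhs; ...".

  step 4 ⇒ step 5: BCBCACCAAACBCBCACCAAACACCAACAACAAACACCAACAACAAACCAAACACCAACAAACCAACAACAAACACCAACAAACCAACAAACCAACAACAAACCAAACACCAACAAACCAACAACAAACACCAACAAACCAACAA ⇒ DDC·AC·DDC·AC·CAA·AC·AC·CAA·CAA·CAA·AC·DDC·AC·DDC·AC·CAA·AC·AC·CAA·CAA·CAA·AC·CAA·AC·AC·CAA·CAA·AC·CAA·CAA·AC·CAA·CAA·CAA·AC·CAA·AC·AC·CAA·CAA·AC·CAA·CAA·AC·CAA·CAA·CAA·AC·AC·CAA·CAA·CAA·AC·CAA·AC·AC·CAA·CAA·AC·CAA·CAA·CAA·AC·AC·CAA·CAA·AC·CAA·CAA·AC·CAA·CAA·CAA·AC·CAA·AC·AC·CAA·CAA·AC·CAA·CAA·CAA·AC·AC·CAA·CAA·AC·CAA·CAA·CAA·AC·AC·CAA·CAA·AC·CAA·CAA·AC·CAA·CAA·CAA·AC·AC·CAA·CAA·CAA·AC·CAA·AC·AC·CAA·CAA·AC·CAA·CAA·CAA·AC·AC·CAA·CAA·AC·CAA·CAA·AC·CAA·CAA·CAA·AC·CAA·AC·AC·CAA·CAA·AC·CAA·CAA·CAA·AC·AC·CAA·CAA·AC·CAA·CAA
    A ↦ CAA
    B ↦ DDC
    C ↦ AC
  step 3 ⇒ step 4: DDCACDDCACCAAACCAAACACCAACAAACCAACAACAAACACCAACAAACCAACAA ⇒ BC·BC·AC·CAA·AC·BC·BC·AC·CAA·AC·AC·CAA·CAA·CAA·AC·AC·CAA·CAA·CAA·AC·CAA·AC·AC·CAA·CAA·AC·CAA·CAA·CAA·AC·AC·CAA·CAA·AC·CAA·CAA·AC·CAA·CAA·CAA·AC·CAA·AC·AC·CAA·CAA·AC·CAA·CAA·CAA·AC·AC·CAA·CAA·AC·CAA·CAA
    D ↦ BC

A->CAA, B->DDC, C->AC, D->BC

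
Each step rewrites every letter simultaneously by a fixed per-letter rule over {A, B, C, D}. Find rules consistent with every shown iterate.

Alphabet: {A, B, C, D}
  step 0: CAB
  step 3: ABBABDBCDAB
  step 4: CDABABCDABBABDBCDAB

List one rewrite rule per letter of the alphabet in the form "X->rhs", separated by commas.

  step 3 ⇒ step 4: ABBABDBCDAB ⇒ CD·AB·AB·CD·AB·B·AB·D·B·CD·AB
    A ↦ CD
    B ↦ AB
    C ↦ D
    D ↦ B

A->CD, B->AB, C->D, D->B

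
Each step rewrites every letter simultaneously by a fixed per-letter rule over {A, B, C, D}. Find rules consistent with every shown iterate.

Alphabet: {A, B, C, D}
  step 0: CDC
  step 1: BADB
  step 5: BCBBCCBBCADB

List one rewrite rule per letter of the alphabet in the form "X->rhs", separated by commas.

A->BC, B->C, C->B, D->AD

  step 0 ⇒ step 1: CDC ⇒ B·AD·B
    C ↦ B
    D ↦ AD
    A ↦ BC  (constrained at step 1)
    B ↦ C  (constrained at step 1)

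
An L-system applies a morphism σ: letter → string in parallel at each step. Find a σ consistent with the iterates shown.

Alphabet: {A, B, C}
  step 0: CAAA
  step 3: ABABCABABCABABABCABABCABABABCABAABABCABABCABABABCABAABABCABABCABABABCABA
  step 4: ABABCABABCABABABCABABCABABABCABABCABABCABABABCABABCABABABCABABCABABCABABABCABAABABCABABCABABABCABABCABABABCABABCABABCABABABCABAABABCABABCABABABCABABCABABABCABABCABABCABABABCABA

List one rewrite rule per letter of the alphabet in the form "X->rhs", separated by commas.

A->ABA, B->BC, C->AB

  step 3 ⇒ step 4: ABABCABABCABABABCABABCABABABCABAABABCABABCABABABCABAABABCABABCABABABCABA ⇒ ABA·BC·ABA·BC·AB·ABA·BC·ABA·BC·AB·ABA·BC·ABA·BC·ABA·BC·AB·ABA·BC·ABA·BC·AB·ABA·BC·ABA·BC·ABA·BC·AB·ABA·BC·ABA·ABA·BC·ABA·BC·AB·ABA·BC·ABA·BC·AB·ABA·BC·ABA·BC·ABA·BC·AB·ABA·BC·ABA·ABA·BC·ABA·BC·AB·ABA·BC·ABA·BC·AB·ABA·BC·ABA·BC·ABA·BC·AB·ABA·BC·ABA
    A ↦ ABA
    B ↦ BC
    C ↦ AB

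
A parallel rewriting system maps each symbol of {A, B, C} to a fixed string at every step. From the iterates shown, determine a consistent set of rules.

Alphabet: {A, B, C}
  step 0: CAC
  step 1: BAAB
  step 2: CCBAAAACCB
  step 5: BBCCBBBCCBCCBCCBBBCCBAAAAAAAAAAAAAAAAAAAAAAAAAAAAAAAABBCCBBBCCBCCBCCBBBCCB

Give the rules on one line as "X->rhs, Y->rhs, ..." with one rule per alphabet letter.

  step 1 ⇒ step 2: BAAB ⇒ CCB·AA·AA·CCB
    A ↦ AA
    B ↦ CCB
  step 0 ⇒ step 1: CAC ⇒ B·AA·B
    C ↦ B

A->AA, B->CCB, C->B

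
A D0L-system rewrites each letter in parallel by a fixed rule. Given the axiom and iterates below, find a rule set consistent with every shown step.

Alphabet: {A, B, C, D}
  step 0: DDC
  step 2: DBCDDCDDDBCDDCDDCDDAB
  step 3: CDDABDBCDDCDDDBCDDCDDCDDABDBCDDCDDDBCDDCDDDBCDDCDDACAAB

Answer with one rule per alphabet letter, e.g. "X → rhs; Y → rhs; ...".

A->ACA, B->AB, C->DB, D->CDD

  step 2 ⇒ step 3: DBCDDCDDDBCDDCDDCDDAB ⇒ CDD·AB·DB·CDD·CDD·DB·CDD·CDD·CDD·AB·DB·CDD·CDD·DB·CDD·CDD·DB·CDD·CDD·ACA·AB
    A ↦ ACA
    B ↦ AB
    C ↦ DB
    D ↦ CDD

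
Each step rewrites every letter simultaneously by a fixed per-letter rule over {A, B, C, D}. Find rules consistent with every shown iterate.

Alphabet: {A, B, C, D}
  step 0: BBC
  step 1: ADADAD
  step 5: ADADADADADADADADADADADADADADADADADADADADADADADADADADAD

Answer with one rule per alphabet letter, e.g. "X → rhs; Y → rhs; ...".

A->C, B->AD, C->AD, D->BB

  step 0 ⇒ step 1: BBC ⇒ AD·AD·AD
    B ↦ AD
    C ↦ AD
    A ↦ C  (constrained at step 1)
    D ↦ BB  (constrained at step 1)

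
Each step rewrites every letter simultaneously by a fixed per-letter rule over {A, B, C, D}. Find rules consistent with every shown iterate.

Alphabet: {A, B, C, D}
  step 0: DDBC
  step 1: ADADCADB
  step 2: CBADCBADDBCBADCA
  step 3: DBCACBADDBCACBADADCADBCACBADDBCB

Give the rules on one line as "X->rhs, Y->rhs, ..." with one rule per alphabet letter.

A->CB, B->CA, C->DB, D->AD

  step 2 ⇒ step 3: CBADCBADDBCBADCA ⇒ DB·CA·CB·AD·DB·CA·CB·AD·AD·CA·DB·CA·CB·AD·DB·CB
    A ↦ CB
    B ↦ CA
    C ↦ DB
    D ↦ AD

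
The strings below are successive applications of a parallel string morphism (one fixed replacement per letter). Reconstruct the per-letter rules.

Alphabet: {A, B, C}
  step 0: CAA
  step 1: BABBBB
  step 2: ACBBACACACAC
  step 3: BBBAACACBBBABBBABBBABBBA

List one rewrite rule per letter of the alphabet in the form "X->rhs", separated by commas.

A->BB, B->AC, C->BA

  step 2 ⇒ step 3: ACBBACACACAC ⇒ BB·BA·AC·AC·BB·BA·BB·BA·BB·BA·BB·BA
    A ↦ BB
    B ↦ AC
    C ↦ BA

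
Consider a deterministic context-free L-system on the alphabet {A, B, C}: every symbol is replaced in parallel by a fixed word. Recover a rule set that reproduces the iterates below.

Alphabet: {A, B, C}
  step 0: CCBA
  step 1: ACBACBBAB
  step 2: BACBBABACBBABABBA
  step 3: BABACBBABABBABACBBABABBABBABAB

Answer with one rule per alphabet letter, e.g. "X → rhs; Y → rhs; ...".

  step 2 ⇒ step 3: BACBBABACBBABABBA ⇒ BA·B·ACB·BA·BA·B·BA·B·ACB·BA·BA·B·BA·B·BA·BA·B
    A ↦ B
    B ↦ BA
    C ↦ ACB

A->B, B->BA, C->ACB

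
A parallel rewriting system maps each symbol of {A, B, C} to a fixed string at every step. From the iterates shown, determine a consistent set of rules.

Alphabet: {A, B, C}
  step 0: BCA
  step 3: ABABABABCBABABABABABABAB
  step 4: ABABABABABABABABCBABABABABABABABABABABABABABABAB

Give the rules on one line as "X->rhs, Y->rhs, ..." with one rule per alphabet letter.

  step 3 ⇒ step 4: ABABABABCBABABABABABABAB ⇒ AB·AB·AB·AB·AB·AB·AB·AB·CB·AB·AB·AB·AB·AB·AB·AB·AB·AB·AB·AB·AB·AB·AB·AB
    A ↦ AB
    B ↦ AB
    C ↦ CB

A->AB, B->AB, C->CB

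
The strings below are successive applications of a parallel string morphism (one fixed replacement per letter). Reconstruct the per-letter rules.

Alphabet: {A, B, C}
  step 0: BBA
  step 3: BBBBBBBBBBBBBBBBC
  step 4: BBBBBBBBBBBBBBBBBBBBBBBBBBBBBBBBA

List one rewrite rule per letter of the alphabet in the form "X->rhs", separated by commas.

  step 3 ⇒ step 4: BBBBBBBBBBBBBBBBC ⇒ BB·BB·BB·BB·BB·BB·BB·BB·BB·BB·BB·BB·BB·BB·BB·BB·A
    B ↦ BB
    C ↦ A
    A ↦ C  (constrained at step 0)

A->C, B->BB, C->A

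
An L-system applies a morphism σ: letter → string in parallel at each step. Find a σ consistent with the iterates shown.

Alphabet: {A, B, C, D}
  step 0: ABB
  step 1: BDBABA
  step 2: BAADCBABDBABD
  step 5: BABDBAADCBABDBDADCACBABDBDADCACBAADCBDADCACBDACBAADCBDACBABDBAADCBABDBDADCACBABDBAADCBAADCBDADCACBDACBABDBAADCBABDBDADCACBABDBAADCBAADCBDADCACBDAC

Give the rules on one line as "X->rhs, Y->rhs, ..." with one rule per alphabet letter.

A->BD, B->BA, C->AC, D->ADC

  step 1 ⇒ step 2: BDBABA ⇒ BA·ADC·BA·BD·BA·BD
    A ↦ BD
    B ↦ BA
    D ↦ ADC
    C ↦ AC  (constrained at step 2)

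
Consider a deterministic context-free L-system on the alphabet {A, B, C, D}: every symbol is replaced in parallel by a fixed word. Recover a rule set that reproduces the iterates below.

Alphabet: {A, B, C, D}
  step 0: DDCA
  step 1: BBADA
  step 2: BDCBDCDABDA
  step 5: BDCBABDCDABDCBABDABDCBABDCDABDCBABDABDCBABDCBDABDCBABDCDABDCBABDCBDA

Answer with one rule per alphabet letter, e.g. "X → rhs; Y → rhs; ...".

A->DA, B->BDC, C->A, D->B

  step 1 ⇒ step 2: BBADA ⇒ BDC·BDC·DA·B·DA
    A ↦ DA
    B ↦ BDC
    D ↦ B
  step 0 ⇒ step 1: DDCA ⇒ B·B·A·DA
    C ↦ A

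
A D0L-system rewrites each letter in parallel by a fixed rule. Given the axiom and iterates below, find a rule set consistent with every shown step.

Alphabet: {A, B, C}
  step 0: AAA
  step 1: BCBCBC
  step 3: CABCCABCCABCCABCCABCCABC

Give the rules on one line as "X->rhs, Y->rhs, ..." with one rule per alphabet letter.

A->BC, B->CA, C->CA

  step 0 ⇒ step 1: AAA ⇒ BC·BC·BC
    A ↦ BC
    B ↦ CA  (constrained at step 1)
    C ↦ CA  (constrained at step 1)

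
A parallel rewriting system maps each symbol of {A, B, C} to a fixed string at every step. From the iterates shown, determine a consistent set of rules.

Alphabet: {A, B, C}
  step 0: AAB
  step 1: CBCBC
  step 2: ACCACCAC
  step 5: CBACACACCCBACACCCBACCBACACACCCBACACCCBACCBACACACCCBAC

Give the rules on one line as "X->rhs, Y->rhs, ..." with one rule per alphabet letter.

A->CB, B->C, C->AC

  step 1 ⇒ step 2: CBCBC ⇒ AC·C·AC·C·AC
    B ↦ C
    C ↦ AC
  step 0 ⇒ step 1: AAB ⇒ CB·CB·C
    A ↦ CB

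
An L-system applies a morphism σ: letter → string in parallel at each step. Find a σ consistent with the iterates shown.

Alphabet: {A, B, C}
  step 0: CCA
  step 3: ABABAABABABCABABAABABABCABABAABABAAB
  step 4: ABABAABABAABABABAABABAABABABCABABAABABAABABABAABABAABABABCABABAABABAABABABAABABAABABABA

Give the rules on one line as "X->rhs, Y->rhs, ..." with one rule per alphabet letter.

A->AB, B->ABA, C->BC

  step 3 ⇒ step 4: ABABAABABABCABABAABABABCABABAABABAAB ⇒ AB·ABA·AB·ABA·AB·AB·ABA·AB·ABA·AB·ABA·BC·AB·ABA·AB·ABA·AB·AB·ABA·AB·ABA·AB·ABA·BC·AB·ABA·AB·ABA·AB·AB·ABA·AB·ABA·AB·AB·ABA
    A ↦ AB
    B ↦ ABA
    C ↦ BC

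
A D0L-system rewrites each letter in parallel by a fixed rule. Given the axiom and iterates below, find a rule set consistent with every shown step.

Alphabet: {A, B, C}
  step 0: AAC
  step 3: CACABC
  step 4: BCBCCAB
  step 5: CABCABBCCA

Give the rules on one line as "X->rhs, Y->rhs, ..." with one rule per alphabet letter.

  step 4 ⇒ step 5: BCBCCAB ⇒ CA·B·CA·B·B·C·CA
    A ↦ C
    B ↦ CA
    C ↦ B

A->C, B->CA, C->B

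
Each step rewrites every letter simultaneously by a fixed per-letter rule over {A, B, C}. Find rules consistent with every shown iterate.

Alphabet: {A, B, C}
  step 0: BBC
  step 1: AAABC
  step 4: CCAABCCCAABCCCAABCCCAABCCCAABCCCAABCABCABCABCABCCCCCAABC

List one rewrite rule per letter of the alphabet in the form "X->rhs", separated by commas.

A->CC, B->A, C->ABC

  step 0 ⇒ step 1: BBC ⇒ A·A·ABC
    B ↦ A
    C ↦ ABC
    A ↦ CC  (constrained at step 1)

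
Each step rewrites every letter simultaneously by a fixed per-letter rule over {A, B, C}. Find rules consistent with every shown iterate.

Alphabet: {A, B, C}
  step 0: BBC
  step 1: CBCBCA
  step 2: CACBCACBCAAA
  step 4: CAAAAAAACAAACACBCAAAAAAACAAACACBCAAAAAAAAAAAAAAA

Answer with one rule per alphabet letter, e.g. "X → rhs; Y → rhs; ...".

  step 1 ⇒ step 2: CBCBCA ⇒ CA·CB·CA·CB·CA·AA
    A ↦ AA
    B ↦ CB
    C ↦ CA

A->AA, B->CB, C->CA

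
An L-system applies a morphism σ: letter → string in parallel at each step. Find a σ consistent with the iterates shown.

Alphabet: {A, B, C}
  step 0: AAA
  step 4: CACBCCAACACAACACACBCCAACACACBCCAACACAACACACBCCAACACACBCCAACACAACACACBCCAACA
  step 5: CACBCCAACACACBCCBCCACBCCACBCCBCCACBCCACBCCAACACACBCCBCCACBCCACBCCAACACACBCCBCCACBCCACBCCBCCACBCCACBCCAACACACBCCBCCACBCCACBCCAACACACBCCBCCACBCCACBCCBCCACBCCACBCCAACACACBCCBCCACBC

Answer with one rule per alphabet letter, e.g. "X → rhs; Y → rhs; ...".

A->CBC, B->A, C->CA

  step 4 ⇒ step 5: CACBCCAACACAACACACBCCAACACACBCCAACACAACACACBCCAACACACBCCAACACAACACACBCCAACA ⇒ CA·CBC·CA·A·CA·CA·CBC·CBC·CA·CBC·CA·CBC·CBC·CA·CBC·CA·CBC·CA·A·CA·CA·CBC·CBC·CA·CBC·CA·CBC·CA·A·CA·CA·CBC·CBC·CA·CBC·CA·CBC·CBC·CA·CBC·CA·CBC·CA·A·CA·CA·CBC·CBC·CA·CBC·CA·CBC·CA·A·CA·CA·CBC·CBC·CA·CBC·CA·CBC·CBC·CA·CBC·CA·CBC·CA·A·CA·CA·CBC·CBC·CA·CBC
    A ↦ CBC
    B ↦ A
    C ↦ CA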